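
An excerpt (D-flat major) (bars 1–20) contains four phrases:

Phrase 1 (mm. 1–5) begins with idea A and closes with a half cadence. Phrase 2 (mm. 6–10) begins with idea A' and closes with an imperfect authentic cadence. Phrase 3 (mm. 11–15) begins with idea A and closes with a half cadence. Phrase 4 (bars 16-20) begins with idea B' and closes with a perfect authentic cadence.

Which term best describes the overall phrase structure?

parallel double period

Four phrases in two halves: the first half (mm. 1–10) ends with an imperfect authentic cadence, the second (mm. 11-20) with a perfect authentic cadence — a large antecedent–consequent pair, i.e. a double period.
Phrase 3 begins with the same material as phrase 1, making it parallel.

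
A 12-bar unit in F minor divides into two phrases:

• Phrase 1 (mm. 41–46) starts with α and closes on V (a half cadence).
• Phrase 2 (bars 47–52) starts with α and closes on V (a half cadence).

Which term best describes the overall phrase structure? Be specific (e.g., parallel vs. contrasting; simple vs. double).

repeated phrase

Both phrases have the same opening (α) and the same cadence (half cadence): the second is a restatement, not a consequent, so this is a repeated phrase rather than a period.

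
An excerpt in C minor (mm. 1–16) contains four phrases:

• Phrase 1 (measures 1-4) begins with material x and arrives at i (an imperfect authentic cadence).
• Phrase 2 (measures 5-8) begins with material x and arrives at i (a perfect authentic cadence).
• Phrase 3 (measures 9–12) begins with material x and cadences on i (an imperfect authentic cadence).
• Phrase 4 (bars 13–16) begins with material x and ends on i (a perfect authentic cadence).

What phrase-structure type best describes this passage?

repeated period

The cadence pattern IAC–PAC–IAC–PAC is weak–strong twice, and phrases 3–4 restate phrases 1–2: a period heard twice, not a double period (which would end weakly at phrase 2).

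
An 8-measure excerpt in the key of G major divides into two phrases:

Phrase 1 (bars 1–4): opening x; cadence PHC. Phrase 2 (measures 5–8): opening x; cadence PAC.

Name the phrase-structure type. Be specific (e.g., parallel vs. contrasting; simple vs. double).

parallel period

Phrase 1 ends with a Phrygian half cadence (weaker) and phrase 2 with a perfect authentic cadence (stronger): antecedent + consequent = a period.
The two phrases open with the same material (x / x), so the period is parallel.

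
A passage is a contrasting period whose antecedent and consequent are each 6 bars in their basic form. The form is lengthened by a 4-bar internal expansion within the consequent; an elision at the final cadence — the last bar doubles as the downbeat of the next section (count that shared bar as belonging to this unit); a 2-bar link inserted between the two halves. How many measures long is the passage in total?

Basic contrasting period: 6 + 6 = 12 bars.
12 (basic form) + 4 (internal expansion) + 2 (link) = 18.
The elision shares a bar with the next section but does not change this unit's count.

18 measures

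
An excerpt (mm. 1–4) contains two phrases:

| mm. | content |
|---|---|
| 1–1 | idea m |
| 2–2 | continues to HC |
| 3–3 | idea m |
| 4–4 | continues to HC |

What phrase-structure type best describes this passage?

repeated phrase

Both phrases have the same opening (m) and the same cadence (half cadence): the second is a restatement, not a consequent, so this is a repeated phrase rather than a period.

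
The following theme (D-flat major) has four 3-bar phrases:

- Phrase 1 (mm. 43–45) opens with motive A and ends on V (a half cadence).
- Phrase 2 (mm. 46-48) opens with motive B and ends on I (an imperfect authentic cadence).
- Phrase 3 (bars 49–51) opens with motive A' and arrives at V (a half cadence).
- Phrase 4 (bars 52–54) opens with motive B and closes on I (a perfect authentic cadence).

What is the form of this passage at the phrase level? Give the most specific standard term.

Four phrases in two halves: the first half (measures 43–48) ends with an imperfect authentic cadence, the second (mm. 49–54) with a perfect authentic cadence — a large antecedent–consequent pair, i.e. a double period.
Phrase 3 begins with the same material as phrase 1, making it parallel.

parallel double period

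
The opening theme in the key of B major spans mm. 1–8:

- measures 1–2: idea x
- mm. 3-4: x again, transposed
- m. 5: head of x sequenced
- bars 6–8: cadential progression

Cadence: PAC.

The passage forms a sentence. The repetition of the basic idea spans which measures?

The presentation of a sentence is the basic idea (measures 1–2) plus its repetition (measures 3–4); the repetition of the basic idea is therefore mm. 3-4.

measures 3–4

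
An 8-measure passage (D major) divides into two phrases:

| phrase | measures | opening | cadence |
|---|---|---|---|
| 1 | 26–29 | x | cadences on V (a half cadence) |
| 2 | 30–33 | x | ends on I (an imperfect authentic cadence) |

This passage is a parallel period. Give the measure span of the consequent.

measures 30–33

The antecedent is the phrase ending with the weaker cadence (half cadence, phrase 1) and the consequent the one ending more conclusively (imperfect authentic cadence, phrase 2); the consequent is mm. 30–33.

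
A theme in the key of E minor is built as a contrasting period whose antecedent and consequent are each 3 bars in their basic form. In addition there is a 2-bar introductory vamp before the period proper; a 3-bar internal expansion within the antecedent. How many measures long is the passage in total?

Basic contrasting period: 3 + 3 = 6 bars.
6 (basic form) + 2 (introduction) + 3 (internal expansion) = 11.

11 measures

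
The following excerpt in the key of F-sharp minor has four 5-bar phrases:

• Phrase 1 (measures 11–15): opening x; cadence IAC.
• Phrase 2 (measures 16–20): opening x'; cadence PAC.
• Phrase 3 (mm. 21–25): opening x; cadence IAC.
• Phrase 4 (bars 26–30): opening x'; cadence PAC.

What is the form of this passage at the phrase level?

The cadence pattern IAC–PAC–IAC–PAC is weak–strong twice, and phrases 3–4 restate phrases 1–2: a period heard twice, not a double period (which would end weakly at phrase 2).

repeated period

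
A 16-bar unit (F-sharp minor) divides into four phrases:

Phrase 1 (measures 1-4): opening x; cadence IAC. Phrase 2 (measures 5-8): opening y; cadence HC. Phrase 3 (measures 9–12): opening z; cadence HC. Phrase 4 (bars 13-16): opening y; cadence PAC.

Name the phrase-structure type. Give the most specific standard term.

Four phrases in two halves: the first half (bars 1-8) ends with a half cadence, the second (bars 9-16) with a perfect authentic cadence — a large antecedent–consequent pair, i.e. a double period.
Phrase 3 begins with different material from phrase 1, making it contrasting.

contrasting double period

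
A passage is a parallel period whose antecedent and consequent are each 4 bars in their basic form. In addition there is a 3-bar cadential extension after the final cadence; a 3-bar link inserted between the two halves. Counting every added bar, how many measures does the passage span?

Basic parallel period: 4 + 4 = 8 bars.
8 (basic form) + 3 (cadential extension) + 3 (link) = 14.

14 measures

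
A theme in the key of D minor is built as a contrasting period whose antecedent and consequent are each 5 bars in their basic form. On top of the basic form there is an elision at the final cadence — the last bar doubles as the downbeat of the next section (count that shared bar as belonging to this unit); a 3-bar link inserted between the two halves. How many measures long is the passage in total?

Basic contrasting period: 5 + 5 = 10 bars.
10 (basic form) + 3 (link) = 13.
The elision shares a bar with the next section but does not change this unit's count.

13 measures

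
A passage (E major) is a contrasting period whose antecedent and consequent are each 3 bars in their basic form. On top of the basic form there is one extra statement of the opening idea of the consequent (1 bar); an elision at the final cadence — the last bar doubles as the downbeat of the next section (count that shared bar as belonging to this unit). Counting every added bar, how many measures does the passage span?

7 measures

Basic contrasting period: 3 + 3 = 6 bars.
6 (basic form) + 1 (extra statement) = 7.
The elision shares a bar with the next section but does not change this unit's count.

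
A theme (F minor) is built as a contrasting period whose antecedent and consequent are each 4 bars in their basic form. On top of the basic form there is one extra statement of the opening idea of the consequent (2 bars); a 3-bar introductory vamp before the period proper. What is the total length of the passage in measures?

13 measures

Basic contrasting period: 4 + 4 = 8 bars.
8 (basic form) + 2 (extra statement) + 3 (introduction) = 13.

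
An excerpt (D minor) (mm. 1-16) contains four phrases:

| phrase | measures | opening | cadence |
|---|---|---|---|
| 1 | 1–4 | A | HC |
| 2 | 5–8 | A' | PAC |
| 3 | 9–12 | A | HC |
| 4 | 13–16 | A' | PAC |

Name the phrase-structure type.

repeated period

The cadence pattern HC–PAC–HC–PAC is weak–strong twice, and phrases 3–4 restate phrases 1–2: a period heard twice, not a double period (which would end weakly at phrase 2).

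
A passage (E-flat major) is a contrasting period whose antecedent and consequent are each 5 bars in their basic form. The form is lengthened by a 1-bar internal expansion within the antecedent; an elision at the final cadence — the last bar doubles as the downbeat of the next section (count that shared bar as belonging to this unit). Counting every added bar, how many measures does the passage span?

Basic contrasting period: 5 + 5 = 10 bars.
10 (basic form) + 1 (internal expansion) = 11.
The elision shares a bar with the next section but does not change this unit's count.

11 measures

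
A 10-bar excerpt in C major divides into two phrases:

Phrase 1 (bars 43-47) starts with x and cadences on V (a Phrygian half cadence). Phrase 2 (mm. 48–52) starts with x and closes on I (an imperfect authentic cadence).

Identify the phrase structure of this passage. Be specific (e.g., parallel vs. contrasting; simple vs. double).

Phrase 1 ends with a Phrygian half cadence (weaker) and phrase 2 with an imperfect authentic cadence (stronger): antecedent + consequent = a period.
The two phrases open with the same material (x / x), so the period is parallel.

parallel period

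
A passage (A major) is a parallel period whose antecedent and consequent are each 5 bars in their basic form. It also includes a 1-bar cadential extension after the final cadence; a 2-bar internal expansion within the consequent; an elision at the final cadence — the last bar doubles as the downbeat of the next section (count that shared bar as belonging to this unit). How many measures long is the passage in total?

Basic parallel period: 5 + 5 = 10 bars.
10 (basic form) + 1 (cadential extension) + 2 (internal expansion) = 13.
The elision shares a bar with the next section but does not change this unit's count.

13 measures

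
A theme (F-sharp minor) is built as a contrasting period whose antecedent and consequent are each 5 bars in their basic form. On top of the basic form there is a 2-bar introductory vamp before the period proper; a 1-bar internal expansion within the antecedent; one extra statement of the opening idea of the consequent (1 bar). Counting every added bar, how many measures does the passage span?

14 measures

Basic contrasting period: 5 + 5 = 10 bars.
10 (basic form) + 2 (introduction) + 1 (internal expansion) + 1 (extra statement) = 14.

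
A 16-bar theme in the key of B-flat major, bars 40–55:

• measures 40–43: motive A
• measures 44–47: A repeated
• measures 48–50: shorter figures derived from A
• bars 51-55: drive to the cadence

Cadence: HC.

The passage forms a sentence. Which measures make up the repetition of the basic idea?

measures 44–47

The presentation of a sentence is the basic idea (mm. 40-43) plus its repetition (mm. 44-47); the repetition of the basic idea is therefore mm. 44–47.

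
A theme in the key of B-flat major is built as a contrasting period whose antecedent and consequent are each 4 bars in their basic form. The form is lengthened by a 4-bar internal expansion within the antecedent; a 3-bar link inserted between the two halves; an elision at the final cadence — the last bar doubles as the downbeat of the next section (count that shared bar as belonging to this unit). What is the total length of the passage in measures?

15 measures

Basic contrasting period: 4 + 4 = 8 bars.
8 (basic form) + 4 (internal expansion) + 3 (link) = 15.
The elision shares a bar with the next section but does not change this unit's count.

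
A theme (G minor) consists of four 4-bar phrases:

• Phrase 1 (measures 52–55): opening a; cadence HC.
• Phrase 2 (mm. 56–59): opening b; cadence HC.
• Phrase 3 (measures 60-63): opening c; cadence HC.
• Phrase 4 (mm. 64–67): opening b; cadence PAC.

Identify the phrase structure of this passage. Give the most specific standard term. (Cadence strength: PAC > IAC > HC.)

contrasting double period

Four phrases in two halves: the first half (mm. 52–59) ends with a half cadence, the second (mm. 60–67) with a perfect authentic cadence — a large antecedent–consequent pair, i.e. a double period.
Phrase 3 begins with different material from phrase 1, making it contrasting.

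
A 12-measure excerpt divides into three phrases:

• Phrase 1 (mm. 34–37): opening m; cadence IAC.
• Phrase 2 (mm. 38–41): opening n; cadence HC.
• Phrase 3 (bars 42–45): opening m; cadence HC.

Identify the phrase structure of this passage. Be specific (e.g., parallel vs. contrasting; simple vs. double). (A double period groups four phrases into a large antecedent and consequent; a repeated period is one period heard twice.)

The final phrase closes with a half cadence, which is not stronger than the preceding half cadence; the 3 phrases lack an overall antecedent–consequent design and so form a phrase group.

phrase group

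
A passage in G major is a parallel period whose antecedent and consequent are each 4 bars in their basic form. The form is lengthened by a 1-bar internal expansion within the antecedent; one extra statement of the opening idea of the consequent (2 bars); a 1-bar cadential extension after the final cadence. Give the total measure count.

Basic parallel period: 4 + 4 = 8 bars.
8 (basic form) + 1 (internal expansion) + 2 (extra statement) + 1 (cadential extension) = 12.

12 measures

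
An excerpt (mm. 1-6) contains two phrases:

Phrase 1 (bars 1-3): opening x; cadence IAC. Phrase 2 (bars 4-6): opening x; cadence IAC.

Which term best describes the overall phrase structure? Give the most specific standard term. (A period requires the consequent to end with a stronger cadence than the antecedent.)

repeated phrase

Both phrases have the same opening (x) and the same cadence (imperfect authentic cadence): the second is a restatement, not a consequent, so this is a repeated phrase rather than a period.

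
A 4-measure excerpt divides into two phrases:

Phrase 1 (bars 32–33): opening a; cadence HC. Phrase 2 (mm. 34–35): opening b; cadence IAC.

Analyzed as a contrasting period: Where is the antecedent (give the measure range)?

The antecedent is the phrase ending with the weaker cadence (half cadence, phrase 1) and the consequent the one ending more conclusively (imperfect authentic cadence, phrase 2); the antecedent is bars 32–33.

measures 32–33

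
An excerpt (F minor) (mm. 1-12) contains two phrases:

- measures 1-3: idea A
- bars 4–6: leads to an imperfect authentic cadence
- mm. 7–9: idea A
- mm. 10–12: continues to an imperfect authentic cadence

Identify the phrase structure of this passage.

repeated phrase

Both phrases have the same opening (A) and the same cadence (imperfect authentic cadence): the second is a restatement, not a consequent, so this is a repeated phrase rather than a period.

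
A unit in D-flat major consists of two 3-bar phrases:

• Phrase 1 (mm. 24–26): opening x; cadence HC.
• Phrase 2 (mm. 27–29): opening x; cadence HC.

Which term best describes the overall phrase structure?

repeated phrase

Both phrases have the same opening (x) and the same cadence (half cadence): the second is a restatement, not a consequent, so this is a repeated phrase rather than a period.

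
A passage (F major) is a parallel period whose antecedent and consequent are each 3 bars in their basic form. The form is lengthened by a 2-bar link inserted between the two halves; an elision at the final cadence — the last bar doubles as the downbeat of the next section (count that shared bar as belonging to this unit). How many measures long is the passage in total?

Basic parallel period: 3 + 3 = 6 bars.
6 (basic form) + 2 (link) = 8.
The elision shares a bar with the next section but does not change this unit's count.

8 measures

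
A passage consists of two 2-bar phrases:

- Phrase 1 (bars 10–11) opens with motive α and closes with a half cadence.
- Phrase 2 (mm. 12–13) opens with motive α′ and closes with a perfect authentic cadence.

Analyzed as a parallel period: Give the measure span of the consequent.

measures 12–13

The antecedent is the phrase ending with the weaker cadence (half cadence, phrase 1) and the consequent the one ending more conclusively (perfect authentic cadence, phrase 2); the consequent is mm. 12-13.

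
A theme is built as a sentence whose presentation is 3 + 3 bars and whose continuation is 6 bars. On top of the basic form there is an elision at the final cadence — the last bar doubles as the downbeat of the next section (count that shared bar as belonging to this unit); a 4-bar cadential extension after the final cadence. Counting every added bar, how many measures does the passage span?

16 measures

Basic sentence: 3 + 3 + 6 = 12 bars.
12 (basic form) + 4 (cadential extension) = 16.
The elision shares a bar with the next section but does not change this unit's count.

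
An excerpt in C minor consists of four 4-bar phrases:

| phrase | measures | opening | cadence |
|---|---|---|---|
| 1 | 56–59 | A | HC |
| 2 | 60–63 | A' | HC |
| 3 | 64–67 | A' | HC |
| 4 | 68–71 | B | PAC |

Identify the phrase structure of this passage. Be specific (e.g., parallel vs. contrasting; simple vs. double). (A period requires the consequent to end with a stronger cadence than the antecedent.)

Four phrases in two halves: the first half (mm. 56–63) ends with a half cadence, the second (mm. 64–71) with a perfect authentic cadence — a large antecedent–consequent pair, i.e. a double period.
Phrase 3 begins with the same material as phrase 1, making it parallel.

parallel double period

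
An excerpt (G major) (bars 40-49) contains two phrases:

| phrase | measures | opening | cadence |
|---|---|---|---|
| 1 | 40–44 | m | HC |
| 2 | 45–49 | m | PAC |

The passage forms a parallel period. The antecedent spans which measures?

The antecedent is the phrase ending with the weaker cadence (half cadence, phrase 1) and the consequent the one ending more conclusively (perfect authentic cadence, phrase 2); the antecedent is bars 40-44.

measures 40–44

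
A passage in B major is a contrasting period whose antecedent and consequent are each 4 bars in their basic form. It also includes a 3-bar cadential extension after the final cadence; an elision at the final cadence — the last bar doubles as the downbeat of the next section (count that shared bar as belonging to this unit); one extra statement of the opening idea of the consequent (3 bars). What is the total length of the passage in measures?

14 measures

Basic contrasting period: 4 + 4 = 8 bars.
8 (basic form) + 3 (cadential extension) + 3 (extra statement) = 14.
The elision shares a bar with the next section but does not change this unit's count.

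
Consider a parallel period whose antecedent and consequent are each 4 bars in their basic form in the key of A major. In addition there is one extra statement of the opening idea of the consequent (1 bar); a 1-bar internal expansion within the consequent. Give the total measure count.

10 measures

Basic parallel period: 4 + 4 = 8 bars.
8 (basic form) + 1 (extra statement) + 1 (internal expansion) = 10.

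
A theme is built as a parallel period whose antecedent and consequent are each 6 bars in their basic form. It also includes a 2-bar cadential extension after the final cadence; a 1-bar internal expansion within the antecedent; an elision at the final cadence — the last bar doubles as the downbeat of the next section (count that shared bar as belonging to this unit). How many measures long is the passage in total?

15 measures

Basic parallel period: 6 + 6 = 12 bars.
12 (basic form) + 2 (cadential extension) + 1 (internal expansion) = 15.
The elision shares a bar with the next section but does not change this unit's count.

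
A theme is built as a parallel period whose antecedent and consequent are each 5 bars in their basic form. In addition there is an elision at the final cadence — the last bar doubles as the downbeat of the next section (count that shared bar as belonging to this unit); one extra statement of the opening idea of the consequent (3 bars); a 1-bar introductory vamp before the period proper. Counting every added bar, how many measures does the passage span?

Basic parallel period: 5 + 5 = 10 bars.
10 (basic form) + 3 (extra statement) + 1 (introduction) = 14.
The elision shares a bar with the next section but does not change this unit's count.

14 measures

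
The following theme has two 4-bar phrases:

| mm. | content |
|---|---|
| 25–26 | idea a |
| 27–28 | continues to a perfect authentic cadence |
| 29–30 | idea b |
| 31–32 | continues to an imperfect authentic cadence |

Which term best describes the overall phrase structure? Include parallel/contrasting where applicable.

The second phrase closes with an imperfect authentic cadence, which is not stronger than the first phrase's perfect authentic cadence; without a weak→strong cadential pair there is no antecedent–consequent relationship, so this is a phrase group rather than a period.

phrase group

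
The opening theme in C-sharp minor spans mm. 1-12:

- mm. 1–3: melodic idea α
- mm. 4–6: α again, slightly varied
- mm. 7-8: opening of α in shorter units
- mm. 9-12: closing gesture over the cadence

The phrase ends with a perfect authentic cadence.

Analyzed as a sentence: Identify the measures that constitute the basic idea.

The presentation of a sentence is the basic idea (bars 1-3) plus its repetition (mm. 4-6); the basic idea is therefore bars 1–3.

measures 1–3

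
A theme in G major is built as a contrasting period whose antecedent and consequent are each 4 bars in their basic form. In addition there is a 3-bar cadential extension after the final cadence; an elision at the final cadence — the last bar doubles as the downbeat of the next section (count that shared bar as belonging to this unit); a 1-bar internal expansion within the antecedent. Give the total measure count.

12 measures

Basic contrasting period: 4 + 4 = 8 bars.
8 (basic form) + 3 (cadential extension) + 1 (internal expansion) = 12.
The elision shares a bar with the next section but does not change this unit's count.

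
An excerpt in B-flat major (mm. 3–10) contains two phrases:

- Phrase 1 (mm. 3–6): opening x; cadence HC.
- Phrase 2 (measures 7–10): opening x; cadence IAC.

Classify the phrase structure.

parallel period

Phrase 1 ends with a half cadence (weaker) and phrase 2 with an imperfect authentic cadence (stronger): antecedent + consequent = a period.
The two phrases open with the same material (x / x), so the period is parallel.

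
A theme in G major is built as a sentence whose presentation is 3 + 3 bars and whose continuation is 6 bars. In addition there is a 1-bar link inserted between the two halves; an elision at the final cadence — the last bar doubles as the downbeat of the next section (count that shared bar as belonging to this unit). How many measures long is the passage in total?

Basic sentence: 3 + 3 + 6 = 12 bars.
12 (basic form) + 1 (link) = 13.
The elision shares a bar with the next section but does not change this unit's count.

13 measures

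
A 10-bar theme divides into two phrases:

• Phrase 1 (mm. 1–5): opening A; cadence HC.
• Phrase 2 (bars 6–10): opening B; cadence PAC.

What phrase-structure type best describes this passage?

Phrase 1 ends with a half cadence (weaker) and phrase 2 with a perfect authentic cadence (stronger): antecedent + consequent = a period.
The two phrases open with different material (A / B), so the period is contrasting.

contrasting period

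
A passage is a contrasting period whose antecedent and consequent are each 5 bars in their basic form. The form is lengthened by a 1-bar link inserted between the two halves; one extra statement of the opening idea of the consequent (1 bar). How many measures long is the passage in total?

12 measures

Basic contrasting period: 5 + 5 = 10 bars.
10 (basic form) + 1 (link) + 1 (extra statement) = 12.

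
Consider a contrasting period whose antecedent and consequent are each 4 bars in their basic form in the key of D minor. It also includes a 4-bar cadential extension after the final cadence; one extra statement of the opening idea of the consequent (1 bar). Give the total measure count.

13 measures

Basic contrasting period: 4 + 4 = 8 bars.
8 (basic form) + 4 (cadential extension) + 1 (extra statement) = 13.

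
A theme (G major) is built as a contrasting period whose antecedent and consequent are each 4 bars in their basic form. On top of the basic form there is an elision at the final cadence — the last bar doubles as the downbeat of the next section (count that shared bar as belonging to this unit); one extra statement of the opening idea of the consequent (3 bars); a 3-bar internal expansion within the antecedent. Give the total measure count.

Basic contrasting period: 4 + 4 = 8 bars.
8 (basic form) + 3 (extra statement) + 3 (internal expansion) = 14.
The elision shares a bar with the next section but does not change this unit's count.

14 measures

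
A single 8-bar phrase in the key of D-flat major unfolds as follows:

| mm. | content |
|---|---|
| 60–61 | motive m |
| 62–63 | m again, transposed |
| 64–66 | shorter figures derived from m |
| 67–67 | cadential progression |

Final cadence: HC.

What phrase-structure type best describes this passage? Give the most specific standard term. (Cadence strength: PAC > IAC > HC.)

sentence

Basic idea (mm. 60-61) + its repetition (mm. 62–63) form the presentation; fragmentation and cadence (mm. 64–67) form the continuation — the 8-bar whole is a sentence.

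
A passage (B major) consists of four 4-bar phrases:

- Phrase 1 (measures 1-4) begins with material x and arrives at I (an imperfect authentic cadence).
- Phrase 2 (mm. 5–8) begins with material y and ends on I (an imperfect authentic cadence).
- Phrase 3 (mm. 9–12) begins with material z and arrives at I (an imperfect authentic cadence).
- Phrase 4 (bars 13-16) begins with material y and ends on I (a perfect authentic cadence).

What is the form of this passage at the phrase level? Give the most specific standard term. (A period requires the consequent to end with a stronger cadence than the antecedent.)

contrasting double period

Four phrases in two halves: the first half (mm. 1–8) ends with an imperfect authentic cadence, the second (mm. 9–16) with a perfect authentic cadence — a large antecedent–consequent pair, i.e. a double period.
Phrase 3 begins with different material from phrase 1, making it contrasting.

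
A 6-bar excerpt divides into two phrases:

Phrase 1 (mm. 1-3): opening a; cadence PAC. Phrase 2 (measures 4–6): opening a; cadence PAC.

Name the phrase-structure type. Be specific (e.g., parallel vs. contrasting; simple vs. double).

Both phrases have the same opening (a) and the same cadence (perfect authentic cadence): the second is a restatement, not a consequent, so this is a repeated phrase rather than a period.

repeated phrase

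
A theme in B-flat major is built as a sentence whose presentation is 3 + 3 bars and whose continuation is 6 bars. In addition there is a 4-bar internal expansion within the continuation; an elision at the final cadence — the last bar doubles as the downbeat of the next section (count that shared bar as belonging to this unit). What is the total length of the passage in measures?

Basic sentence: 3 + 3 + 6 = 12 bars.
12 (basic form) + 4 (internal expansion) = 16.
The elision shares a bar with the next section but does not change this unit's count.

16 measures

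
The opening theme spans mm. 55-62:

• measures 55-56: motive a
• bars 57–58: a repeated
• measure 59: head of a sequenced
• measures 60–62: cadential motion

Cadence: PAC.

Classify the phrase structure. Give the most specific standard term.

Basic idea (mm. 55–56) + its repetition (bars 57–58) form the presentation; fragmentation and cadence (measures 59-62) form the continuation — the 8-bar whole is a sentence.

sentence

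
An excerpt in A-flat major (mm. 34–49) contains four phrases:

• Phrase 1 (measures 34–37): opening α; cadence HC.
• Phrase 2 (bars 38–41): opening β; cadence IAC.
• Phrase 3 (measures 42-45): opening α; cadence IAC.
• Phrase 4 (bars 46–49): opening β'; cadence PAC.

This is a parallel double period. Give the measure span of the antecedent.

In a double period the first pair of phrases (ending imperfect authentic cadence) is the large antecedent and the second pair (ending perfect authentic cadence) is the large consequent; the antecedent is measures 34–41.

measures 34–41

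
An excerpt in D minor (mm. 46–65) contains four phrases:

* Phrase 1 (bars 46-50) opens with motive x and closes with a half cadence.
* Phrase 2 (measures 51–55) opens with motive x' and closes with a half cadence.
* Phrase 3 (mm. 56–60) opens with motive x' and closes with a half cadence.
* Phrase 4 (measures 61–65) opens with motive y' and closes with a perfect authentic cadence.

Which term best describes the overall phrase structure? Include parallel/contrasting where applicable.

Four phrases in two halves: the first half (mm. 46-55) ends with a half cadence, the second (mm. 56–65) with a perfect authentic cadence — a large antecedent–consequent pair, i.e. a double period.
Phrase 3 begins with the same material as phrase 1, making it parallel.

parallel double period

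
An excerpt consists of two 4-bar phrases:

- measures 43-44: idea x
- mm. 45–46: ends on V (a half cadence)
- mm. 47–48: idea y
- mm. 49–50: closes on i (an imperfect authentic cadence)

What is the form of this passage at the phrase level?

Phrase 1 ends with a half cadence (weaker) and phrase 2 with an imperfect authentic cadence (stronger): antecedent + consequent = a period.
The two phrases open with different material (x / y), so the period is contrasting.

contrasting period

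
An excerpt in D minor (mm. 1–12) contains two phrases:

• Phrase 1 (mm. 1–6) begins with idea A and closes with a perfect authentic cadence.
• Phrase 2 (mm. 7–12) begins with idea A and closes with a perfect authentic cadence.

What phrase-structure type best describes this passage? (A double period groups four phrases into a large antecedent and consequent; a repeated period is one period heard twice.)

repeated phrase

Both phrases have the same opening (A) and the same cadence (perfect authentic cadence): the second is a restatement, not a consequent, so this is a repeated phrase rather than a period.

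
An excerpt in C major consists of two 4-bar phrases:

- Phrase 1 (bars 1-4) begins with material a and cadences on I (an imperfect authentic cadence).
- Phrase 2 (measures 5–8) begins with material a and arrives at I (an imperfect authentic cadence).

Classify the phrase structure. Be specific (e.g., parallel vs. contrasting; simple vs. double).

Both phrases have the same opening (a) and the same cadence (imperfect authentic cadence): the second is a restatement, not a consequent, so this is a repeated phrase rather than a period.

repeated phrase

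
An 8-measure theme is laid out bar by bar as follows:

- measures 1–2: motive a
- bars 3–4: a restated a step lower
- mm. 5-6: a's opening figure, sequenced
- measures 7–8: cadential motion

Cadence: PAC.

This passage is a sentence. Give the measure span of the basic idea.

The presentation of a sentence is the basic idea (mm. 1-2) plus its repetition (measures 3–4); the basic idea is therefore measures 1–2.

measures 1–2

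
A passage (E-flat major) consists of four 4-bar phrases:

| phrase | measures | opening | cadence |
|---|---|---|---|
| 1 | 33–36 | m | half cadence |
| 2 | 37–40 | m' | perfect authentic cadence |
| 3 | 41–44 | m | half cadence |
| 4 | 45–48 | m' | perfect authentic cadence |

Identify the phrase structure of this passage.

The cadence pattern HC–PAC–HC–PAC is weak–strong twice, and phrases 3–4 restate phrases 1–2: a period heard twice, not a double period (which would end weakly at phrase 2).

repeated period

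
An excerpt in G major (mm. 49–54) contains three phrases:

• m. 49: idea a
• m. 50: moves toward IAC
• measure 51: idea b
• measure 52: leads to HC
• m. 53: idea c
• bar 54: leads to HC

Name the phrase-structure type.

phrase group

The final phrase closes with a half cadence, which is not stronger than the preceding half cadence; the 3 phrases lack an overall antecedent–consequent design and so form a phrase group.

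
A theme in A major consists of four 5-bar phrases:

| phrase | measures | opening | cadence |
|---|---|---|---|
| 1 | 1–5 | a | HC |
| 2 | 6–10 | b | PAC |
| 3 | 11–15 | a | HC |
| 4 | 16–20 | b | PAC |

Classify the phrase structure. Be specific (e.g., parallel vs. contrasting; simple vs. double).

The cadence pattern HC–PAC–HC–PAC is weak–strong twice, and phrases 3–4 restate phrases 1–2: a period heard twice, not a double period (which would end weakly at phrase 2).

repeated period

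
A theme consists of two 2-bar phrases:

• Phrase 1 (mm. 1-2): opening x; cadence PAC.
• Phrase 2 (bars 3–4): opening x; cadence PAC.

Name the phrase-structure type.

Both phrases have the same opening (x) and the same cadence (perfect authentic cadence): the second is a restatement, not a consequent, so this is a repeated phrase rather than a period.

repeated phrase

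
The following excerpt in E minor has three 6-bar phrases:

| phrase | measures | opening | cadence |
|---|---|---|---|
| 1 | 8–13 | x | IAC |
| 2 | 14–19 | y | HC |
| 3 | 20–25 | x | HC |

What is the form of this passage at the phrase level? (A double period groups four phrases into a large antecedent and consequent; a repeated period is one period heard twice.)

phrase group

The final phrase closes with a half cadence, which is not stronger than the preceding half cadence; the 3 phrases lack an overall antecedent–consequent design and so form a phrase group.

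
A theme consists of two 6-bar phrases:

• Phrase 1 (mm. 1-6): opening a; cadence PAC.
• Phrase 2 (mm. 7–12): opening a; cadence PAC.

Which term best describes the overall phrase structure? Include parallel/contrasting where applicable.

Both phrases have the same opening (a) and the same cadence (perfect authentic cadence): the second is a restatement, not a consequent, so this is a repeated phrase rather than a period.

repeated phrase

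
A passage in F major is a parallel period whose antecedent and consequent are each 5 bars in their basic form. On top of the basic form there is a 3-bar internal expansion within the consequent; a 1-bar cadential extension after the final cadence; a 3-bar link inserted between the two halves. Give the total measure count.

Basic parallel period: 5 + 5 = 10 bars.
10 (basic form) + 3 (internal expansion) + 1 (cadential extension) + 3 (link) = 17.

17 measures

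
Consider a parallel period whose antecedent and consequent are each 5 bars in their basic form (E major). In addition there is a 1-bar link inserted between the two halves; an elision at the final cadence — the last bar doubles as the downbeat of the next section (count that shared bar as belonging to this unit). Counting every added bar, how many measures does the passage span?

Basic parallel period: 5 + 5 = 10 bars.
10 (basic form) + 1 (link) = 11.
The elision shares a bar with the next section but does not change this unit's count.

11 measures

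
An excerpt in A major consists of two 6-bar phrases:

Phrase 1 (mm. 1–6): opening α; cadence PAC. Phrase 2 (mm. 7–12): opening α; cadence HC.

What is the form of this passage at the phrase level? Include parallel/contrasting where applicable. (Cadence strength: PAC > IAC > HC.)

The second phrase closes with a half cadence, which is not stronger than the first phrase's perfect authentic cadence; without a weak→strong cadential pair there is no antecedent–consequent relationship, so this is a phrase group rather than a period.

phrase group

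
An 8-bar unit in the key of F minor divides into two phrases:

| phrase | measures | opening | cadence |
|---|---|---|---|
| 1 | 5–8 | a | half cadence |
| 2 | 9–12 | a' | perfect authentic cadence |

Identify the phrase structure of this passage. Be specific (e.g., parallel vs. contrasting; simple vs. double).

Phrase 1 ends with a half cadence (weaker) and phrase 2 with a perfect authentic cadence (stronger): antecedent + consequent = a period.
The two phrases open with the same material (a / a'), so the period is parallel.

parallel period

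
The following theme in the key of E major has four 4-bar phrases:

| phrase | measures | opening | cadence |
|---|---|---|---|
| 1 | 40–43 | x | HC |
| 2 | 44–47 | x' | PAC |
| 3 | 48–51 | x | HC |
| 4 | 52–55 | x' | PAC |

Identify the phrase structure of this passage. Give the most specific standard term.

repeated period

The cadence pattern HC–PAC–HC–PAC is weak–strong twice, and phrases 3–4 restate phrases 1–2: a period heard twice, not a double period (which would end weakly at phrase 2).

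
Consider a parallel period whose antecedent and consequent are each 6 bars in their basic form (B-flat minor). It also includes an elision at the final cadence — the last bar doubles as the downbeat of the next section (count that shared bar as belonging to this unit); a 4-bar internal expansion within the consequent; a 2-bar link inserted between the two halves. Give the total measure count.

Basic parallel period: 6 + 6 = 12 bars.
12 (basic form) + 4 (internal expansion) + 2 (link) = 18.
The elision shares a bar with the next section but does not change this unit's count.

18 measures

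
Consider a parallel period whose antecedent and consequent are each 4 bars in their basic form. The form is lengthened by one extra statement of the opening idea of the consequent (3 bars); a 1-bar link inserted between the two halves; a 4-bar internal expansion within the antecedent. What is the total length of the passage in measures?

16 measures

Basic parallel period: 4 + 4 = 8 bars.
8 (basic form) + 3 (extra statement) + 1 (link) + 4 (internal expansion) = 16.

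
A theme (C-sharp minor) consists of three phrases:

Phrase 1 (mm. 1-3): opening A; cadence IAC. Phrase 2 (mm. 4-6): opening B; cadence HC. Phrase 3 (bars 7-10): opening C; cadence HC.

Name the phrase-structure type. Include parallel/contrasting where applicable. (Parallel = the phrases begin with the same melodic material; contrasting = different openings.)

phrase group

The final phrase closes with a half cadence, which is not stronger than the preceding half cadence; the 3 phrases lack an overall antecedent–consequent design and so form a phrase group.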